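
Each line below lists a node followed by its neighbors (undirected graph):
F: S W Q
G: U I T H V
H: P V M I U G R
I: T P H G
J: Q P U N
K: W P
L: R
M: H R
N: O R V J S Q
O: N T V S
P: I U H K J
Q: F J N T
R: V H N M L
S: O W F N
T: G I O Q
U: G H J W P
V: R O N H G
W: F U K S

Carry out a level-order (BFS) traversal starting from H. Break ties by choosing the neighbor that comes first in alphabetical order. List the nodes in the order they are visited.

H → G → I → M → P → R → U → V → T → J → K → L → N → W → O → Q → S → F

Visit H; enqueue G, I, M, P, R, U, V → queue [G, I, M, P, R, U, V]
Visit G; enqueue T → queue [I, M, P, R, U, V, T]
Visit I → queue [M, P, R, U, V, T]
Visit M → queue [P, R, U, V, T]
Visit P; enqueue J, K → queue [R, U, V, T, J, K]
Visit R; enqueue L, N → queue [U, V, T, J, K, L, N]
Visit U; enqueue W → queue [V, T, J, K, L, N, W]
Visit V; enqueue O → queue [T, J, K, L, N, W, O]
Visit T; enqueue Q → queue [J, K, L, N, W, O, Q]
Visit J → queue [K, L, N, W, O, Q]
Visit K → queue [L, N, W, O, Q]
Visit L → queue [N, W, O, Q]
Visit N; enqueue S → queue [W, O, Q, S]
Visit W; enqueue F → queue [O, Q, S, F]
Visit O → queue [Q, S, F]
Visit Q → queue [S, F]
Visit S → queue [F]
Visit F → queue []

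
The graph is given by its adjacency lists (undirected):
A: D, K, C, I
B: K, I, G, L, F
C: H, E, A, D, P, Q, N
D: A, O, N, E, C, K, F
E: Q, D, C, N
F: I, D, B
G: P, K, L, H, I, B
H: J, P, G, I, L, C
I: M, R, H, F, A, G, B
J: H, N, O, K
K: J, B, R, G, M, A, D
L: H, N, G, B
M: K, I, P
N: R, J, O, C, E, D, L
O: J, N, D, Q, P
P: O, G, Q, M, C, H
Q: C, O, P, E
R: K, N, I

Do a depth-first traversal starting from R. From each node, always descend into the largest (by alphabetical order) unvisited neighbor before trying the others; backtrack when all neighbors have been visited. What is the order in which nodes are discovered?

R → N → O → Q → P → M → K → J → H → L → G → I → F → D → E → C → A → B

Visit R
R → N
N → O
O → Q
Q → P
P → M
M → K
K → J
J → H
H → L
L → G
G → I
I → F
F → D
D → E
E → C
C → A
F → B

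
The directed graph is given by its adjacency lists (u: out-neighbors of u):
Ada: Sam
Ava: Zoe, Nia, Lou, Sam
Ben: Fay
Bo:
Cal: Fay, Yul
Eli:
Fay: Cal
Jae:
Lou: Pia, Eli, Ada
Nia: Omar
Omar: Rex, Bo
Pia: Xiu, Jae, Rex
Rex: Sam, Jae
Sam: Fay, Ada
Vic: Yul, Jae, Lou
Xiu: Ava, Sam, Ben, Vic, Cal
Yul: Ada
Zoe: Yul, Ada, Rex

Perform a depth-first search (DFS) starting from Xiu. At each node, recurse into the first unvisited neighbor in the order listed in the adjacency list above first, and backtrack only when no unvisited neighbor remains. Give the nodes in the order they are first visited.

Xiu, Ava, Zoe, Yul, Ada, Sam, Fay, Cal, Rex, Jae, Nia, Omar, Bo, Lou, Pia, Eli, Ben, Vic

Visit Xiu
Xiu → Ava
Ava → Zoe
Zoe → Yul
Yul → Ada
Ada → Sam
Sam → Fay
Fay → Cal
Zoe → Rex
Rex → Jae
Ava → Nia
Nia → Omar
Omar → Bo
Ava → Lou
Lou → Pia
Lou → Eli
Xiu → Ben
Xiu → Vic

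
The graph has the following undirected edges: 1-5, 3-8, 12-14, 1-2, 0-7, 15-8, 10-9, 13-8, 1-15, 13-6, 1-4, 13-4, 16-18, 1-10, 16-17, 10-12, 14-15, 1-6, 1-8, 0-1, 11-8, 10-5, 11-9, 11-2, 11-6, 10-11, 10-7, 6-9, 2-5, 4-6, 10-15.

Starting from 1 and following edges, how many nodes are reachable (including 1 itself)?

BFS from 1 visits: 1, 0, 2, 4, 5, 6, 8, 10, 15, 7, 11, 13, 9, 3, 12, 14
Reachable nodes: 16 of 19 total.

16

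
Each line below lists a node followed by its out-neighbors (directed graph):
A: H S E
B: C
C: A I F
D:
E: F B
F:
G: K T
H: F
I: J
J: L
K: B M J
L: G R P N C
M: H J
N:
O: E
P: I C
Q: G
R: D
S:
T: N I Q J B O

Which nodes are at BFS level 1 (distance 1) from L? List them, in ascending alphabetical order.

Level 0: L
Level 1: C, G, N, P, R
Level 2: A, D, F, I, K, T
Level 3: B, E, H, J, M, O, Q, S

C, G, N, P, R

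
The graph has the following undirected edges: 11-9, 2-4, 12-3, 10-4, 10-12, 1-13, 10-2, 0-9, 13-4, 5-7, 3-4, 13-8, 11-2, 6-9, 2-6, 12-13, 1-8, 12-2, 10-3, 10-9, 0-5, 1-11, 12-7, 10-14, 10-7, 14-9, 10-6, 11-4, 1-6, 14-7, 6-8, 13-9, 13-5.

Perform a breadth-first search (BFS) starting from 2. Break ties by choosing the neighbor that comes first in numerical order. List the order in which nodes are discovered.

2 → 4 → 6 → 10 → 11 → 12 → 3 → 13 → 1 → 8 → 9 → 7 → 14 → 5 → 0

Visit 2; enqueue 4, 6, 10, 11, 12 → queue [4, 6, 10, 11, 12]
Visit 4; enqueue 3, 13 → queue [6, 10, 11, 12, 3, 13]
Visit 6; enqueue 1, 8, 9 → queue [10, 11, 12, 3, 13, 1, 8, 9]
Visit 10; enqueue 7, 14 → queue [11, 12, 3, 13, 1, 8, 9, 7, 14]
Visit 11 → queue [12, 3, 13, 1, 8, 9, 7, 14]
Visit 12 → queue [3, 13, 1, 8, 9, 7, 14]
Visit 3 → queue [13, 1, 8, 9, 7, 14]
Visit 13; enqueue 5 → queue [1, 8, 9, 7, 14, 5]
Visit 1 → queue [8, 9, 7, 14, 5]
Visit 8 → queue [9, 7, 14, 5]
Visit 9; enqueue 0 → queue [7, 14, 5, 0]
Visit 7 → queue [14, 5, 0]
Visit 14 → queue [5, 0]
Visit 5 → queue [0]
Visit 0 → queue []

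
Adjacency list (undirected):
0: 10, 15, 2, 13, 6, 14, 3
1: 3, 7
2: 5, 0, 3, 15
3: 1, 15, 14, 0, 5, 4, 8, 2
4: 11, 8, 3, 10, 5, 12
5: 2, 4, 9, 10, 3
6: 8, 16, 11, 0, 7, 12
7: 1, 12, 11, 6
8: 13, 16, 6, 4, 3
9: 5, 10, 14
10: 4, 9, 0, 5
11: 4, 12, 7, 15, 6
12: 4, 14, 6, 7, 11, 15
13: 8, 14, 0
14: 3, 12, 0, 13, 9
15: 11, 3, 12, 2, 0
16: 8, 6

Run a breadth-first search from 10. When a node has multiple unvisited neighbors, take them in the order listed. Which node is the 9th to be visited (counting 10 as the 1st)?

12

Visit 10; enqueue 4, 9, 0, 5 → queue [4, 9, 0, 5]
Visit 4; enqueue 11, 8, 3, 12 → queue [9, 0, 5, 11, 8, 3, 12]
Visit 9; enqueue 14 → queue [0, 5, 11, 8, 3, 12, 14]
Visit 0; enqueue 15, 2, 13, 6 → queue [5, 11, 8, 3, 12, 14, 15, 2, 13, 6]
Visit 5 → queue [11, 8, 3, 12, 14, 15, 2, 13, 6]
Visit 11; enqueue 7 → queue [8, 3, 12, 14, 15, 2, 13, 6, 7]
Visit 8; enqueue 16 → queue [3, 12, 14, 15, 2, 13, 6, 7, 16]
Visit 3; enqueue 1 → queue [12, 14, 15, 2, 13, 6, 7, 16, 1]
Visit 12 → queue [14, 15, 2, 13, 6, 7, 16, 1]
Visit 14 → queue [15, 2, 13, 6, 7, 16, 1]
Visit 15 → queue [2, 13, 6, 7, 16, 1]
Visit 2 → queue [13, 6, 7, 16, 1]
Visit 13 → queue [6, 7, 16, 1]
Visit 6 → queue [7, 16, 1]
Visit 7 → queue [16, 1]
Visit 16 → queue [1]
Visit 1 → queue []

Visit order: 10, 4, 9, 0, 5, 11, 8, 3, 12, 14, 15, 2, 13, 6, 7, 16, 1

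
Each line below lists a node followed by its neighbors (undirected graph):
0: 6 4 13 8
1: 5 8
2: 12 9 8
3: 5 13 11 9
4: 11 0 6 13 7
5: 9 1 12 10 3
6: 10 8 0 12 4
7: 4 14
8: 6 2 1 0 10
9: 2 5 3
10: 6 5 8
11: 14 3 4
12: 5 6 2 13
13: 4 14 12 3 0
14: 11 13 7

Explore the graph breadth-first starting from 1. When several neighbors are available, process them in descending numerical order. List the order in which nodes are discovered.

1 → 8 → 5 → 10 → 6 → 2 → 0 → 12 → 9 → 3 → 4 → 13 → 11 → 7 → 14

Visit 1; enqueue 8, 5 → queue [8, 5]
Visit 8; enqueue 10, 6, 2, 0 → queue [5, 10, 6, 2, 0]
Visit 5; enqueue 12, 9, 3 → queue [10, 6, 2, 0, 12, 9, 3]
Visit 10 → queue [6, 2, 0, 12, 9, 3]
Visit 6; enqueue 4 → queue [2, 0, 12, 9, 3, 4]
Visit 2 → queue [0, 12, 9, 3, 4]
Visit 0; enqueue 13 → queue [12, 9, 3, 4, 13]
Visit 12 → queue [9, 3, 4, 13]
Visit 9 → queue [3, 4, 13]
Visit 3; enqueue 11 → queue [4, 13, 11]
Visit 4; enqueue 7 → queue [13, 11, 7]
Visit 13; enqueue 14 → queue [11, 7, 14]
Visit 11 → queue [7, 14]
Visit 7 → queue [14]
Visit 14 → queue []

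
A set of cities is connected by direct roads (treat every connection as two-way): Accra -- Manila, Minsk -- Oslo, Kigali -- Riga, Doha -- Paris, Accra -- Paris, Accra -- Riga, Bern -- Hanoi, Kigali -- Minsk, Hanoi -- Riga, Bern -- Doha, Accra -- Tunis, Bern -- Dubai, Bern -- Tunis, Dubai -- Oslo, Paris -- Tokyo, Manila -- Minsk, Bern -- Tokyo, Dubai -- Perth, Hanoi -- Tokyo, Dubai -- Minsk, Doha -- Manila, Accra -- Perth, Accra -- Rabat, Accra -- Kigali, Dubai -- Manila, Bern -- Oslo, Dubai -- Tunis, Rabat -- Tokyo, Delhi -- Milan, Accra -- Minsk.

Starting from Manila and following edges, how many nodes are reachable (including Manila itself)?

BFS from Manila visits: Manila, Accra, Doha, Dubai, Minsk, Kigali, Paris, Perth, Rabat, Riga, Tunis, Bern, Oslo, Tokyo, Hanoi
Reachable nodes: 15 of 17 total.

15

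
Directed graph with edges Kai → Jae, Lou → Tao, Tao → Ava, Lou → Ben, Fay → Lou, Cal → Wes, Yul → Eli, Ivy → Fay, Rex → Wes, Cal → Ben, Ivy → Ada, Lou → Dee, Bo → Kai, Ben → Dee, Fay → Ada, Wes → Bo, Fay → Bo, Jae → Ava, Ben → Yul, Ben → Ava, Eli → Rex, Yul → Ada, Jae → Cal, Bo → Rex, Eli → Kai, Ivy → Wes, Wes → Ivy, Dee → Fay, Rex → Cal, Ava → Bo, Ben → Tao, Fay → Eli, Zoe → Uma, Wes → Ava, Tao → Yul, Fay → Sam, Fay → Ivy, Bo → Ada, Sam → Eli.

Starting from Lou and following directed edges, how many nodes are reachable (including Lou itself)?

BFS from Lou visits: Lou, Ben, Dee, Tao, Ava, Yul, Fay, Bo, Ada, Eli, Ivy, Sam, Kai, Rex, Wes, Jae, Cal
Reachable nodes: 17 of 19 total.

17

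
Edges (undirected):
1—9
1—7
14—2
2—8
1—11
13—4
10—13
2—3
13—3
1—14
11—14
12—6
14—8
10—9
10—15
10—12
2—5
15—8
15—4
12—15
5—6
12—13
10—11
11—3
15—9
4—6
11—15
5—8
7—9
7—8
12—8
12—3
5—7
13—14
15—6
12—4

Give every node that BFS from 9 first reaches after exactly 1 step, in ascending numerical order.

1, 7, 10, 15

Level 0: 9
Level 1: 1, 7, 10, 15
Level 2: 4, 5, 6, 8, 11, 12, 13, 14
Level 3: 2, 3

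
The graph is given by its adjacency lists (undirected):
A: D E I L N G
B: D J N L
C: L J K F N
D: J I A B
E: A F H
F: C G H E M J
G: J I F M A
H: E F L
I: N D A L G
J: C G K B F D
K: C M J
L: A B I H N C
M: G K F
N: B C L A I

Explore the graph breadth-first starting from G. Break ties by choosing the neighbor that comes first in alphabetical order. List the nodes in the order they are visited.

Visit G; enqueue A, F, I, J, M → queue [A, F, I, J, M]
Visit A; enqueue D, E, L, N → queue [F, I, J, M, D, E, L, N]
Visit F; enqueue C, H → queue [I, J, M, D, E, L, N, C, H]
Visit I → queue [J, M, D, E, L, N, C, H]
Visit J; enqueue B, K → queue [M, D, E, L, N, C, H, B, K]
Visit M → queue [D, E, L, N, C, H, B, K]
Visit D → queue [E, L, N, C, H, B, K]
Visit E → queue [L, N, C, H, B, K]
Visit L → queue [N, C, H, B, K]
Visit N → queue [C, H, B, K]
Visit C → queue [H, B, K]
Visit H → queue [B, K]
Visit B → queue [K]
Visit K → queue []

G → A → F → I → J → M → D → E → L → N → C → H → B → K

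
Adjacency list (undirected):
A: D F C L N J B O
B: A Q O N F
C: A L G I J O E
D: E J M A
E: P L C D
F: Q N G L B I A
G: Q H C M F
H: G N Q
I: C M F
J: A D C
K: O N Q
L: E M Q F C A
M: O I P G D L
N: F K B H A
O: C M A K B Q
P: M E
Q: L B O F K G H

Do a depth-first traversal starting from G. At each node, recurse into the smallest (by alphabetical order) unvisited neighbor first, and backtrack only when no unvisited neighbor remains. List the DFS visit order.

G, C, A, B, F, I, M, D, E, L, Q, H, N, K, O, P, J

Visit G
G → C
C → A
A → B
B → F
F → I
I → M
M → D
D → E
E → L
L → Q
Q → H
H → N
N → K
K → O
E → P
D → J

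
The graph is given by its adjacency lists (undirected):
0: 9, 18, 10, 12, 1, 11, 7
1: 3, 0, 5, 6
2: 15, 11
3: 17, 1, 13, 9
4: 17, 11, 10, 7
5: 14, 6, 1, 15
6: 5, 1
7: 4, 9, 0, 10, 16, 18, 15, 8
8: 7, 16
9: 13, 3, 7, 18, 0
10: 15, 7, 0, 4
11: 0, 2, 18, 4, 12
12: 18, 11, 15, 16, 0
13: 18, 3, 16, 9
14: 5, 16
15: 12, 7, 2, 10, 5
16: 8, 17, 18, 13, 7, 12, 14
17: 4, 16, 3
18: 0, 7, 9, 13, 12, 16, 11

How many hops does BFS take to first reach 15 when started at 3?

Level 0: 3
Level 1: 1, 9, 13, 17
Level 2: 0, 4, 5, 6, 7, 16, 18
Level 3: 8, 10, 11, 12, 14, 15
Level 4: 2
15 first appears at level 3.

3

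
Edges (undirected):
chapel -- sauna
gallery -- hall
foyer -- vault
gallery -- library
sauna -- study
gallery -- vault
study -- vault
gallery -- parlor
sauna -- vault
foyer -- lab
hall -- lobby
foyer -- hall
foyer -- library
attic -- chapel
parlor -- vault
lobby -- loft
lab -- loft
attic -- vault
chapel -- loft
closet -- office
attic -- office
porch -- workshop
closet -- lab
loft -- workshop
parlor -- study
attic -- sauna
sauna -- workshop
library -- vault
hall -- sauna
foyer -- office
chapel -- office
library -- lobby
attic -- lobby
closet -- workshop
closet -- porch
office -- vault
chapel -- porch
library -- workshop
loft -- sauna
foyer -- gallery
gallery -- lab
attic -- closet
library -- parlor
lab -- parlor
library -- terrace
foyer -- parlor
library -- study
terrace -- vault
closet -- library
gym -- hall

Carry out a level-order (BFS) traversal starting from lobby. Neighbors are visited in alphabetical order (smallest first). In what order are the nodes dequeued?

Visit lobby; enqueue attic, hall, library, loft → queue [attic, hall, library, loft]
Visit attic; enqueue chapel, closet, office, sauna, vault → queue [hall, library, loft, chapel, closet, office, sauna, vault]
Visit hall; enqueue foyer, gallery, gym → queue [library, loft, chapel, closet, office, sauna, vault, foyer, gallery, gym]
Visit library; enqueue parlor, study, terrace, workshop → queue [loft, chapel, closet, office, sauna, vault, foyer, gallery, gym, parlor, study, terrace, workshop]
Visit loft; enqueue lab → queue [chapel, closet, office, sauna, vault, foyer, gallery, gym, parlor, study, terrace, workshop, lab]
Visit chapel; enqueue porch → queue [closet, office, sauna, vault, foyer, gallery, gym, parlor, study, terrace, workshop, lab, porch]
Visit closet → queue [office, sauna, vault, foyer, gallery, gym, parlor, study, terrace, workshop, lab, porch]
Visit office → queue [sauna, vault, foyer, gallery, gym, parlor, study, terrace, workshop, lab, porch]
Visit sauna → queue [vault, foyer, gallery, gym, parlor, study, terrace, workshop, lab, porch]
Visit vault → queue [foyer, gallery, gym, parlor, study, terrace, workshop, lab, porch]
Visit foyer → queue [gallery, gym, parlor, study, terrace, workshop, lab, porch]
Visit gallery → queue [gym, parlor, study, terrace, workshop, lab, porch]
Visit gym → queue [parlor, study, terrace, workshop, lab, porch]
Visit parlor → queue [study, terrace, workshop, lab, porch]
Visit study → queue [terrace, workshop, lab, porch]
Visit terrace → queue [workshop, lab, porch]
Visit workshop → queue [lab, porch]
Visit lab → queue [porch]
Visit porch → queue []

lobby, attic, hall, library, loft, chapel, closet, office, sauna, vault, foyer, gallery, gym, parlor, study, terrace, workshop, lab, porch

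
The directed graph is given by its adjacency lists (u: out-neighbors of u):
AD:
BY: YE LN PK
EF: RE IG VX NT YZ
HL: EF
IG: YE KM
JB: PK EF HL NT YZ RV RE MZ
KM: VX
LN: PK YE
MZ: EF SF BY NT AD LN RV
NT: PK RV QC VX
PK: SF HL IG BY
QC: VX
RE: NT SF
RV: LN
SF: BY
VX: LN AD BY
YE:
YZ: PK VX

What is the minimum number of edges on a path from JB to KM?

3

Level 0: JB
Level 1: EF, HL, MZ, NT, PK, RE, RV, YZ
Level 2: AD, BY, IG, LN, QC, SF, VX
Level 3: KM, YE
KM first appears at level 3.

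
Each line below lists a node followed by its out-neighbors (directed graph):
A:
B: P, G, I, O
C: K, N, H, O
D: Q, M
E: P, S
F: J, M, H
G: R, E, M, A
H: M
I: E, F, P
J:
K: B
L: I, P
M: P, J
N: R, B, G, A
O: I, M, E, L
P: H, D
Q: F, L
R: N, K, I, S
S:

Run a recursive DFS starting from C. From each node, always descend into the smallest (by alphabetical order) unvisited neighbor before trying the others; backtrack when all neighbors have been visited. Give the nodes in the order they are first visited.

Visit C
C → H
H → M
M → J
M → P
P → D
D → Q
Q → F
Q → L
L → I
I → E
E → S
C → K
K → B
B → G
G → A
G → R
R → N
B → O

C → H → M → J → P → D → Q → F → L → I → E → S → K → B → G → A → R → N → O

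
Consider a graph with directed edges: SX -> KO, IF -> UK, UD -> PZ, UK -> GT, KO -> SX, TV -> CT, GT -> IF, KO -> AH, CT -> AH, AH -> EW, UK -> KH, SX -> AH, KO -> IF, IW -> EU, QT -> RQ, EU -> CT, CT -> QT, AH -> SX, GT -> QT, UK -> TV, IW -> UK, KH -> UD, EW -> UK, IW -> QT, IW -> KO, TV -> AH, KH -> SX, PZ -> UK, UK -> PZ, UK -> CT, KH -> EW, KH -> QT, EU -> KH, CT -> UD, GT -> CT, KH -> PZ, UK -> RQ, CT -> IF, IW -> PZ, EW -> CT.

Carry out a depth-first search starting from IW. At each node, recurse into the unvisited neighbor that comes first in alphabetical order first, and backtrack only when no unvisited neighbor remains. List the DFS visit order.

Visit IW
IW → EU
EU → CT
CT → AH
AH → EW
EW → UK
UK → GT
GT → IF
GT → QT
QT → RQ
UK → KH
KH → PZ
KH → SX
SX → KO
KH → UD
UK → TV

IW, EU, CT, AH, EW, UK, GT, IF, QT, RQ, KH, PZ, SX, KO, UD, TV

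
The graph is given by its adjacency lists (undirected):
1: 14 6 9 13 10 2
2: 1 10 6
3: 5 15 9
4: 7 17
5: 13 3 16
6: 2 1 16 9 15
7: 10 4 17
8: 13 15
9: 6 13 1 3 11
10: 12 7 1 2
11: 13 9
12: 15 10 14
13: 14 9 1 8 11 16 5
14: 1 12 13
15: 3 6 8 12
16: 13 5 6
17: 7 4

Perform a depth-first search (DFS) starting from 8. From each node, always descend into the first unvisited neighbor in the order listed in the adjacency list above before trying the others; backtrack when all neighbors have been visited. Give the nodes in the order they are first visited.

8, 13, 14, 1, 6, 2, 10, 12, 15, 3, 5, 16, 9, 11, 7, 4, 17

Visit 8
8 → 13
13 → 14
14 → 1
1 → 6
6 → 2
2 → 10
10 → 12
12 → 15
15 → 3
3 → 5
5 → 16
3 → 9
9 → 11
10 → 7
7 → 4
4 → 17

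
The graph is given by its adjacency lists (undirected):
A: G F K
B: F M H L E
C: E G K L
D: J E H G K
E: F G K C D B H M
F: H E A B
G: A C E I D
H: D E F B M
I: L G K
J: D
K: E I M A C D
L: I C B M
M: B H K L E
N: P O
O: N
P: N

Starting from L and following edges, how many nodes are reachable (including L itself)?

13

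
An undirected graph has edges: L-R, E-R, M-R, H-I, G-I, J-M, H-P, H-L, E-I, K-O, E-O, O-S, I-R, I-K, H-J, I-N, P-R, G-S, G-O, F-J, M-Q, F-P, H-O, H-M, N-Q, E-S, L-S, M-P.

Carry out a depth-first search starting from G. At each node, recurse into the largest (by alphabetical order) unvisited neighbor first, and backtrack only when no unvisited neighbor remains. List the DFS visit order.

Visit G
G → S
S → O
O → K
K → I
I → R
R → P
P → M
M → Q
Q → N
M → J
J → H
H → L
J → F
R → E

G → S → O → K → I → R → P → M → Q → N → J → H → L → F → E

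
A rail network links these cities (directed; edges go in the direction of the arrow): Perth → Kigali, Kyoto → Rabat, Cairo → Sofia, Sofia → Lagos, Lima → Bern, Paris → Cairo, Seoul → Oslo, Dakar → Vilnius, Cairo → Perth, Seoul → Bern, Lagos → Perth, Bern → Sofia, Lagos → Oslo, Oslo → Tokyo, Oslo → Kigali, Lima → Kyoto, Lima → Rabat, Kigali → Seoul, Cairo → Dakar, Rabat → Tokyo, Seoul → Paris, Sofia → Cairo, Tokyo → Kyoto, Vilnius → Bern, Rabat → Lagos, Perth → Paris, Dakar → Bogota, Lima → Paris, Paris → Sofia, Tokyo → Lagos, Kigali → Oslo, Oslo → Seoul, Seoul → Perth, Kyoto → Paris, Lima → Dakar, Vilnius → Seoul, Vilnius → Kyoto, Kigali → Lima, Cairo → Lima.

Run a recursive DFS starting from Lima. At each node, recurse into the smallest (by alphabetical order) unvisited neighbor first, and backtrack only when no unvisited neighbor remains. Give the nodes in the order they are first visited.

Visit Lima
Lima → Bern
Bern → Sofia
Sofia → Cairo
Cairo → Dakar
Dakar → Bogota
Dakar → Vilnius
Vilnius → Kyoto
Kyoto → Paris
Kyoto → Rabat
Rabat → Lagos
Lagos → Oslo
Oslo → Kigali
Kigali → Seoul
Seoul → Perth
Oslo → Tokyo

Lima → Bern → Sofia → Cairo → Dakar → Bogota → Vilnius → Kyoto → Paris → Rabat → Lagos → Oslo → Kigali → Seoul → Perth → Tokyo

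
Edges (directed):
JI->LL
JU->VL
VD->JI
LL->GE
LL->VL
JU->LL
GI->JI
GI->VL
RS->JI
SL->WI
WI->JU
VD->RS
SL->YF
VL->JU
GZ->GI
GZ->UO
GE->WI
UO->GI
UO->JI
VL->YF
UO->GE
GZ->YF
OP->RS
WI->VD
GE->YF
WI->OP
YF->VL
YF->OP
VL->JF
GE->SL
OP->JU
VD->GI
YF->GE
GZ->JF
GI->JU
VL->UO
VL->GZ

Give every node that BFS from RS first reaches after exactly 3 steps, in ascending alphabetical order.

Level 0: RS
Level 1: JI
Level 2: LL
Level 3: GE, VL
Level 4: GZ, JF, JU, SL, UO, WI, YF
Level 5: GI, OP, VD

GE, VL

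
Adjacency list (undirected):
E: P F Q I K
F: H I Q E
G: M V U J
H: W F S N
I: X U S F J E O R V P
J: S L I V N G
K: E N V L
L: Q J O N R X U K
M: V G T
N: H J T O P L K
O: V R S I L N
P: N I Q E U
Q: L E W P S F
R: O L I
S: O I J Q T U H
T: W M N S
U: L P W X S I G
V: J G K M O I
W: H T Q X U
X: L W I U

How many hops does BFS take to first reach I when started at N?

Level 0: N
Level 1: H, J, K, L, O, P, T
Level 2: E, F, G, I, M, Q, R, S, U, V, W, X
I first appears at level 2.

2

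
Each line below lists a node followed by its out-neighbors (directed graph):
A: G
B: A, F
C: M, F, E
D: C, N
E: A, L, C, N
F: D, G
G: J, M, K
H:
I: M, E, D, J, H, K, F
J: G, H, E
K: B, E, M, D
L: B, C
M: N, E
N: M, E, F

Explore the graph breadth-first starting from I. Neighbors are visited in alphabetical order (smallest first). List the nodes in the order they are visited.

Visit I; enqueue D, E, F, H, J, K, M → queue [D, E, F, H, J, K, M]
Visit D; enqueue C, N → queue [E, F, H, J, K, M, C, N]
Visit E; enqueue A, L → queue [F, H, J, K, M, C, N, A, L]
Visit F; enqueue G → queue [H, J, K, M, C, N, A, L, G]
Visit H → queue [J, K, M, C, N, A, L, G]
Visit J → queue [K, M, C, N, A, L, G]
Visit K; enqueue B → queue [M, C, N, A, L, G, B]
Visit M → queue [C, N, A, L, G, B]
Visit C → queue [N, A, L, G, B]
Visit N → queue [A, L, G, B]
Visit A → queue [L, G, B]
Visit L → queue [G, B]
Visit G → queue [B]
Visit B → queue []

I D E F H J K M C N A L G B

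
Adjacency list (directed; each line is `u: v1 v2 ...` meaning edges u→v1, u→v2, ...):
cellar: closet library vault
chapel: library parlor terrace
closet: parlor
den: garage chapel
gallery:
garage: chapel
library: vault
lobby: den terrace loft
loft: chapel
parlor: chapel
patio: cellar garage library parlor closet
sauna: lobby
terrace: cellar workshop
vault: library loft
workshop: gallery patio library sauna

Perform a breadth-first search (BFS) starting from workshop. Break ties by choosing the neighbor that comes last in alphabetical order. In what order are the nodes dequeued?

workshop, sauna, patio, library, gallery, lobby, parlor, garage, closet, cellar, vault, terrace, loft, den, chapel

Visit workshop; enqueue sauna, patio, library, gallery → queue [sauna, patio, library, gallery]
Visit sauna; enqueue lobby → queue [patio, library, gallery, lobby]
Visit patio; enqueue parlor, garage, closet, cellar → queue [library, gallery, lobby, parlor, garage, closet, cellar]
Visit library; enqueue vault → queue [gallery, lobby, parlor, garage, closet, cellar, vault]
Visit gallery → queue [lobby, parlor, garage, closet, cellar, vault]
Visit lobby; enqueue terrace, loft, den → queue [parlor, garage, closet, cellar, vault, terrace, loft, den]
Visit parlor; enqueue chapel → queue [garage, closet, cellar, vault, terrace, loft, den, chapel]
Visit garage → queue [closet, cellar, vault, terrace, loft, den, chapel]
Visit closet → queue [cellar, vault, terrace, loft, den, chapel]
Visit cellar → queue [vault, terrace, loft, den, chapel]
Visit vault → queue [terrace, loft, den, chapel]
Visit terrace → queue [loft, den, chapel]
Visit loft → queue [den, chapel]
Visit den → queue [chapel]
Visit chapel → queue []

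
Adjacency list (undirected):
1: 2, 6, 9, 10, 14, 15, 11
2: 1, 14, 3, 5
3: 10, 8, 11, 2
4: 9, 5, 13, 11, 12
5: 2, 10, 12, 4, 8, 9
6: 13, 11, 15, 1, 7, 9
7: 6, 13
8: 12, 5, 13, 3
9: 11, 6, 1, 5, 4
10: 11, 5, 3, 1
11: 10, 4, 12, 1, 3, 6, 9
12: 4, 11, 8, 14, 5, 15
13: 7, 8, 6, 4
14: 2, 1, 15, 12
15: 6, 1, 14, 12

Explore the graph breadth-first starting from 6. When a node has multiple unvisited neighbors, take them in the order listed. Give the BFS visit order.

Visit 6; enqueue 13, 11, 15, 1, 7, 9 → queue [13, 11, 15, 1, 7, 9]
Visit 13; enqueue 8, 4 → queue [11, 15, 1, 7, 9, 8, 4]
Visit 11; enqueue 10, 12, 3 → queue [15, 1, 7, 9, 8, 4, 10, 12, 3]
Visit 15; enqueue 14 → queue [1, 7, 9, 8, 4, 10, 12, 3, 14]
Visit 1; enqueue 2 → queue [7, 9, 8, 4, 10, 12, 3, 14, 2]
Visit 7 → queue [9, 8, 4, 10, 12, 3, 14, 2]
Visit 9; enqueue 5 → queue [8, 4, 10, 12, 3, 14, 2, 5]
Visit 8 → queue [4, 10, 12, 3, 14, 2, 5]
Visit 4 → queue [10, 12, 3, 14, 2, 5]
Visit 10 → queue [12, 3, 14, 2, 5]
Visit 12 → queue [3, 14, 2, 5]
Visit 3 → queue [14, 2, 5]
Visit 14 → queue [2, 5]
Visit 2 → queue [5]
Visit 5 → queue []

6, 13, 11, 15, 1, 7, 9, 8, 4, 10, 12, 3, 14, 2, 5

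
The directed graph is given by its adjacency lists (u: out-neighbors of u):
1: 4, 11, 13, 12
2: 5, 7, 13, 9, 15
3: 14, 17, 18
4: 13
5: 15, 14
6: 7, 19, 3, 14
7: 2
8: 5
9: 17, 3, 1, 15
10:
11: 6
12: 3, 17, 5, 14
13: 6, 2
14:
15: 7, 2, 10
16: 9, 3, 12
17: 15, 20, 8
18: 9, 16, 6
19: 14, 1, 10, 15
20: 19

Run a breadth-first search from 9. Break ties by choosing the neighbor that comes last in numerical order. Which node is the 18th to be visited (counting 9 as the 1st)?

5

Visit 9; enqueue 17, 15, 3, 1 → queue [17, 15, 3, 1]
Visit 17; enqueue 20, 8 → queue [15, 3, 1, 20, 8]
Visit 15; enqueue 10, 7, 2 → queue [3, 1, 20, 8, 10, 7, 2]
Visit 3; enqueue 18, 14 → queue [1, 20, 8, 10, 7, 2, 18, 14]
Visit 1; enqueue 13, 12, 11, 4 → queue [20, 8, 10, 7, 2, 18, 14, 13, 12, 11, 4]
Visit 20; enqueue 19 → queue [8, 10, 7, 2, 18, 14, 13, 12, 11, 4, 19]
Visit 8; enqueue 5 → queue [10, 7, 2, 18, 14, 13, 12, 11, 4, 19, 5]
Visit 10 → queue [7, 2, 18, 14, 13, 12, 11, 4, 19, 5]
Visit 7 → queue [2, 18, 14, 13, 12, 11, 4, 19, 5]
Visit 2 → queue [18, 14, 13, 12, 11, 4, 19, 5]
Visit 18; enqueue 16, 6 → queue [14, 13, 12, 11, 4, 19, 5, 16, 6]
Visit 14 → queue [13, 12, 11, 4, 19, 5, 16, 6]
Visit 13 → queue [12, 11, 4, 19, 5, 16, 6]
Visit 12 → queue [11, 4, 19, 5, 16, 6]
Visit 11 → queue [4, 19, 5, 16, 6]
Visit 4 → queue [19, 5, 16, 6]
Visit 19 → queue [5, 16, 6]
Visit 5 → queue [16, 6]
Visit 16 → queue [6]
Visit 6 → queue []

Visit order: 9, 17, 15, 3, 1, 20, 8, 10, 7, 2, 18, 14, 13, 12, 11, 4, 19, 5, 16, 6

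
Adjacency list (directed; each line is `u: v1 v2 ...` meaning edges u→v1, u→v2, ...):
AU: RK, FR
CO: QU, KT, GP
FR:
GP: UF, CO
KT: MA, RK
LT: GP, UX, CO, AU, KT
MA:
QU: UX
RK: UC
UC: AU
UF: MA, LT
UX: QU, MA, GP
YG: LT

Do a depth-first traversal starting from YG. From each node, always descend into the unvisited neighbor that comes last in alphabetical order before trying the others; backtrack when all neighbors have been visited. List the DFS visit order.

Visit YG
YG → LT
LT → UX
UX → QU
UX → MA
UX → GP
GP → UF
GP → CO
CO → KT
KT → RK
RK → UC
UC → AU
AU → FR

YG, LT, UX, QU, MA, GP, UF, CO, KT, RK, UC, AU, FR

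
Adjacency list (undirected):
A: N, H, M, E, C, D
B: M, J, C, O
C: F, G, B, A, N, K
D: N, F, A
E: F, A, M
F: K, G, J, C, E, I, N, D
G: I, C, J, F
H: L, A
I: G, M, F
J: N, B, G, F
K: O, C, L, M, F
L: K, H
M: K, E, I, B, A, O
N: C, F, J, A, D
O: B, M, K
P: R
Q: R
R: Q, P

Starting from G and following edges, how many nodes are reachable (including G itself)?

BFS from G visits: G, I, C, J, F, M, B, A, N, K, E, D, O, H, L
Reachable nodes: 15 of 18 total.

15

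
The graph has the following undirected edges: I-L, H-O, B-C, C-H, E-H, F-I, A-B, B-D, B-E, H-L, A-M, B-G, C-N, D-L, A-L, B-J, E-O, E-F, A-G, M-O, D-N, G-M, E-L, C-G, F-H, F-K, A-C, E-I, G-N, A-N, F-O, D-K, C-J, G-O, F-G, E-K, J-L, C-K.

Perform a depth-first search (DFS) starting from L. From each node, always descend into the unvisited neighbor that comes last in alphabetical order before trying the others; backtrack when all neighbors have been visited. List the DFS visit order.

Visit L
L → J
J → C
C → N
N → G
G → O
O → M
M → A
A → B
B → E
E → K
K → F
F → I
F → H
K → D

L → J → C → N → G → O → M → A → B → E → K → F → I → H → D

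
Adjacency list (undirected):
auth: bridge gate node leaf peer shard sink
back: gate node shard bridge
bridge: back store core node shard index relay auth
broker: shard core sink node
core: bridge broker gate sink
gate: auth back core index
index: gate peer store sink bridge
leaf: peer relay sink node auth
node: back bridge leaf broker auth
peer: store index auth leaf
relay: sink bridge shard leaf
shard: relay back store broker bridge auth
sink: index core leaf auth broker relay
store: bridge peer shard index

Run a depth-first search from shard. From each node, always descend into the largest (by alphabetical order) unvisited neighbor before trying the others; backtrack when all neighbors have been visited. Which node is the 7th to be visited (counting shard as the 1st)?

bridge

Visit shard
shard → store
store → peer
peer → leaf
leaf → sink
sink → relay
relay → bridge
bridge → node
node → broker
broker → core
core → gate
gate → index
gate → back
gate → auth

Visit order: shard, store, peer, leaf, sink, relay, bridge, node, broker, core, gate, index, back, auth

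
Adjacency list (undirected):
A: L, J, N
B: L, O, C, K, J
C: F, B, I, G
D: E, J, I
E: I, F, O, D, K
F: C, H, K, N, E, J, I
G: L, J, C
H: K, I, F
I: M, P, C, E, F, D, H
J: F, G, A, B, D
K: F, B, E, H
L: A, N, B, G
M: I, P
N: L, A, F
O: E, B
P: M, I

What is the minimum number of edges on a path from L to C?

Level 0: L
Level 1: A, B, G, N
Level 2: C, F, J, K, O
Level 3: D, E, H, I
Level 4: M, P
C first appears at level 2.

2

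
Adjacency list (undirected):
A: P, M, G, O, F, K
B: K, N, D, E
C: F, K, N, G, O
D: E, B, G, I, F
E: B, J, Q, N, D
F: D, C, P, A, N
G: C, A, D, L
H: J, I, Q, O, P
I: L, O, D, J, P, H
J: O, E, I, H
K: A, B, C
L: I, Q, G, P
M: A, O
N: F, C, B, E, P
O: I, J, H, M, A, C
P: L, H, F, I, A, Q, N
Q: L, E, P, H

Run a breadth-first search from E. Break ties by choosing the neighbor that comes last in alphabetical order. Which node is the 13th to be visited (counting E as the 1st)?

I

Visit E; enqueue Q, N, J, D, B → queue [Q, N, J, D, B]
Visit Q; enqueue P, L, H → queue [N, J, D, B, P, L, H]
Visit N; enqueue F, C → queue [J, D, B, P, L, H, F, C]
Visit J; enqueue O, I → queue [D, B, P, L, H, F, C, O, I]
Visit D; enqueue G → queue [B, P, L, H, F, C, O, I, G]
Visit B; enqueue K → queue [P, L, H, F, C, O, I, G, K]
Visit P; enqueue A → queue [L, H, F, C, O, I, G, K, A]
Visit L → queue [H, F, C, O, I, G, K, A]
Visit H → queue [F, C, O, I, G, K, A]
Visit F → queue [C, O, I, G, K, A]
Visit C → queue [O, I, G, K, A]
Visit O; enqueue M → queue [I, G, K, A, M]
Visit I → queue [G, K, A, M]
Visit G → queue [K, A, M]
Visit K → queue [A, M]
Visit A → queue [M]
Visit M → queue []

Visit order: E, Q, N, J, D, B, P, L, H, F, C, O, I, G, K, A, M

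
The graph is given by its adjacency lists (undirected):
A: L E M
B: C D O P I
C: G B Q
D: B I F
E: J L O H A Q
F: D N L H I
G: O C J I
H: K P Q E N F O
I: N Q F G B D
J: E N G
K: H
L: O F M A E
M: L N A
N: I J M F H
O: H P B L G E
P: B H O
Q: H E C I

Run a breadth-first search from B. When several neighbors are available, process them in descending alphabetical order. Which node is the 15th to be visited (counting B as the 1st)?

M

Visit B; enqueue P, O, I, D, C → queue [P, O, I, D, C]
Visit P; enqueue H → queue [O, I, D, C, H]
Visit O; enqueue L, G, E → queue [I, D, C, H, L, G, E]
Visit I; enqueue Q, N, F → queue [D, C, H, L, G, E, Q, N, F]
Visit D → queue [C, H, L, G, E, Q, N, F]
Visit C → queue [H, L, G, E, Q, N, F]
Visit H; enqueue K → queue [L, G, E, Q, N, F, K]
Visit L; enqueue M, A → queue [G, E, Q, N, F, K, M, A]
Visit G; enqueue J → queue [E, Q, N, F, K, M, A, J]
Visit E → queue [Q, N, F, K, M, A, J]
Visit Q → queue [N, F, K, M, A, J]
Visit N → queue [F, K, M, A, J]
Visit F → queue [K, M, A, J]
Visit K → queue [M, A, J]
Visit M → queue [A, J]
Visit A → queue [J]
Visit J → queue []

Visit order: B, P, O, I, D, C, H, L, G, E, Q, N, F, K, M, A, J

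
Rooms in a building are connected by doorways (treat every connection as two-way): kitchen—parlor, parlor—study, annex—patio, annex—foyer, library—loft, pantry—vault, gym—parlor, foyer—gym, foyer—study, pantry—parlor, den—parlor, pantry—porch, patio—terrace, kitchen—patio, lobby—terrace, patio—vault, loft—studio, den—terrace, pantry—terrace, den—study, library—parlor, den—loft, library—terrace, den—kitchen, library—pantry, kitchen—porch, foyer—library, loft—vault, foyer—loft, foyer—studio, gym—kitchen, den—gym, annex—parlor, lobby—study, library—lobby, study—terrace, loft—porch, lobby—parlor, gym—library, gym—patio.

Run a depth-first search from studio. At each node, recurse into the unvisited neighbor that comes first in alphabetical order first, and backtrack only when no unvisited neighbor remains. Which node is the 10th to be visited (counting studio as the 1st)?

Visit studio
studio → foyer
foyer → annex
annex → parlor
parlor → den
den → gym
gym → kitchen
kitchen → patio
patio → terrace
terrace → library
library → lobby
lobby → study
library → loft
loft → porch
porch → pantry
pantry → vault

Visit order: studio, foyer, annex, parlor, den, gym, kitchen, patio, terrace, library, lobby, study, loft, porch, pantry, vault

library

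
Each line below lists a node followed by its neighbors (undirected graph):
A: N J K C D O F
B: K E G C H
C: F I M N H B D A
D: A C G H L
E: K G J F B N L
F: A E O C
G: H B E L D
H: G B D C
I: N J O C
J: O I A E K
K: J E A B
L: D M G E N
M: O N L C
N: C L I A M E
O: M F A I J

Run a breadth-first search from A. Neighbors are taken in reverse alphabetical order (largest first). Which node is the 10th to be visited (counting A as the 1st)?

Visit A; enqueue O, N, K, J, F, D, C → queue [O, N, K, J, F, D, C]
Visit O; enqueue M, I → queue [N, K, J, F, D, C, M, I]
Visit N; enqueue L, E → queue [K, J, F, D, C, M, I, L, E]
Visit K; enqueue B → queue [J, F, D, C, M, I, L, E, B]
Visit J → queue [F, D, C, M, I, L, E, B]
Visit F → queue [D, C, M, I, L, E, B]
Visit D; enqueue H, G → queue [C, M, I, L, E, B, H, G]
Visit C → queue [M, I, L, E, B, H, G]
Visit M → queue [I, L, E, B, H, G]
Visit I → queue [L, E, B, H, G]
Visit L → queue [E, B, H, G]
Visit E → queue [B, H, G]
Visit B → queue [H, G]
Visit H → queue [G]
Visit G → queue []

Visit order: A, O, N, K, J, F, D, C, M, I, L, E, B, H, G

I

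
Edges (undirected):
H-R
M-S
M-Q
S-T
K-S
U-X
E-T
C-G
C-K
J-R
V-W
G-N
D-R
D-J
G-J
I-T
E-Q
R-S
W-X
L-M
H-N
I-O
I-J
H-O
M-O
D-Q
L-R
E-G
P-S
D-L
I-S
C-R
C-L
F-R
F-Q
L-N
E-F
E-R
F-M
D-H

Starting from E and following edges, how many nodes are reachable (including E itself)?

18

BFS from E visits: E, F, G, Q, R, T, M, C, J, N, D, H, L, S, I, O, K, P
Reachable nodes: 18 of 22 total.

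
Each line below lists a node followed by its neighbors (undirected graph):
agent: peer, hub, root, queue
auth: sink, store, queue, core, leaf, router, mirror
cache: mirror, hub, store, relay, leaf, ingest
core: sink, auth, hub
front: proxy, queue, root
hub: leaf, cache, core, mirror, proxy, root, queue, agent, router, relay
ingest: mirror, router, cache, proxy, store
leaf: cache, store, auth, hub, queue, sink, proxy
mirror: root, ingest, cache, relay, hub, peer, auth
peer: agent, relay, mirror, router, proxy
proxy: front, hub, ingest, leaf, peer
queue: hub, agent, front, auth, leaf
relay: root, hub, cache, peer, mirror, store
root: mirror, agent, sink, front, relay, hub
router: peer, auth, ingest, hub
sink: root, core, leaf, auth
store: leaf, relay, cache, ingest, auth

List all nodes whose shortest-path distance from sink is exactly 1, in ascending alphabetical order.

auth, core, leaf, root

Level 0: sink
Level 1: auth, core, leaf, root
Level 2: agent, cache, front, hub, mirror, proxy, queue, relay, router, store
Level 3: ingest, peer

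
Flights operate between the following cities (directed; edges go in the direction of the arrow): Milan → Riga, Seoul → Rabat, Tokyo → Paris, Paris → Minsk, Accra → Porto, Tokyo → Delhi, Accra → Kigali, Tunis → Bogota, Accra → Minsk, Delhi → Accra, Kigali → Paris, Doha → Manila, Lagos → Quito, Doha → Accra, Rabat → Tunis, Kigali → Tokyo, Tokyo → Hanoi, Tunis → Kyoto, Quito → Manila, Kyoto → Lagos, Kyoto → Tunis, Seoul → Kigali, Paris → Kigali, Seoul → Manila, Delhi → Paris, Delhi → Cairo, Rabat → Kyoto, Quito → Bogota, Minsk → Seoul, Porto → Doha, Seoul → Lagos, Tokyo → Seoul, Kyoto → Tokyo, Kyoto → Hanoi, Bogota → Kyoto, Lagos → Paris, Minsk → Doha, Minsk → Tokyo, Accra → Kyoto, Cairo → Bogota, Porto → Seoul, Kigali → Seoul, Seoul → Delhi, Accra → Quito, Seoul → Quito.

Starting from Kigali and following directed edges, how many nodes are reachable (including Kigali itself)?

BFS from Kigali visits: Kigali, Tokyo, Seoul, Paris, Hanoi, Delhi, Rabat, Quito, Manila, Lagos, Minsk, Cairo, Accra, Tunis, Kyoto, Bogota, Doha, Porto
Reachable nodes: 18 of 20 total.

18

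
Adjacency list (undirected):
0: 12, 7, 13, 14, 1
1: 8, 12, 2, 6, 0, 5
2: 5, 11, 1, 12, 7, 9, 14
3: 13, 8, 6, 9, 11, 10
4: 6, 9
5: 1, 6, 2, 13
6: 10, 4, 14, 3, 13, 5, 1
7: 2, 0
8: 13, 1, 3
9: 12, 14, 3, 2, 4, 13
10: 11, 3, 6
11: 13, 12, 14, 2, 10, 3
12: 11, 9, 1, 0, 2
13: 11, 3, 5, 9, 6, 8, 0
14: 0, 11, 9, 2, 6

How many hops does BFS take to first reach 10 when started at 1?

Level 0: 1
Level 1: 0, 2, 5, 6, 8, 12
Level 2: 3, 4, 7, 9, 10, 11, 13, 14
10 first appears at level 2.

2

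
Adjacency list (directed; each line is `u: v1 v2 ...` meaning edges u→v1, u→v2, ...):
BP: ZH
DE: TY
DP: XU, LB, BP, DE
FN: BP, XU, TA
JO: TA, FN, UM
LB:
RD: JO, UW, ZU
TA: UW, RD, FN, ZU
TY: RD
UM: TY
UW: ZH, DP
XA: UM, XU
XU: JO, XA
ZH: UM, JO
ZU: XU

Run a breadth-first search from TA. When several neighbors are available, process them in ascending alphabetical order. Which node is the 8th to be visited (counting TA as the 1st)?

JO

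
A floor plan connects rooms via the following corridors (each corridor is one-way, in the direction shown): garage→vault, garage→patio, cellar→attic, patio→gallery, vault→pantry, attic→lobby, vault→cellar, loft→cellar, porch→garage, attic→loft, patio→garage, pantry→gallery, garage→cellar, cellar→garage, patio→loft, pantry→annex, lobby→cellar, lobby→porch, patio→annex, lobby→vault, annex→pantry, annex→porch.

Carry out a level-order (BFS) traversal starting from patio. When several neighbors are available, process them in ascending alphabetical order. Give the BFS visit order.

patio, annex, gallery, garage, loft, pantry, porch, cellar, vault, attic, lobby

Visit patio; enqueue annex, gallery, garage, loft → queue [annex, gallery, garage, loft]
Visit annex; enqueue pantry, porch → queue [gallery, garage, loft, pantry, porch]
Visit gallery → queue [garage, loft, pantry, porch]
Visit garage; enqueue cellar, vault → queue [loft, pantry, porch, cellar, vault]
Visit loft → queue [pantry, porch, cellar, vault]
Visit pantry → queue [porch, cellar, vault]
Visit porch → queue [cellar, vault]
Visit cellar; enqueue attic → queue [vault, attic]
Visit vault → queue [attic]
Visit attic; enqueue lobby → queue [lobby]
Visit lobby → queue []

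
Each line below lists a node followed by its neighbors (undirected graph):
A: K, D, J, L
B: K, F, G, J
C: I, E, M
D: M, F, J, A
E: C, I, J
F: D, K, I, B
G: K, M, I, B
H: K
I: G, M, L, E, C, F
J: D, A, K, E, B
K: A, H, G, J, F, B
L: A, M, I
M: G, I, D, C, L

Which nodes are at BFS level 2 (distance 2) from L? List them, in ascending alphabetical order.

C, D, E, F, G, J, K

Level 0: L
Level 1: A, I, M
Level 2: C, D, E, F, G, J, K
Level 3: B, H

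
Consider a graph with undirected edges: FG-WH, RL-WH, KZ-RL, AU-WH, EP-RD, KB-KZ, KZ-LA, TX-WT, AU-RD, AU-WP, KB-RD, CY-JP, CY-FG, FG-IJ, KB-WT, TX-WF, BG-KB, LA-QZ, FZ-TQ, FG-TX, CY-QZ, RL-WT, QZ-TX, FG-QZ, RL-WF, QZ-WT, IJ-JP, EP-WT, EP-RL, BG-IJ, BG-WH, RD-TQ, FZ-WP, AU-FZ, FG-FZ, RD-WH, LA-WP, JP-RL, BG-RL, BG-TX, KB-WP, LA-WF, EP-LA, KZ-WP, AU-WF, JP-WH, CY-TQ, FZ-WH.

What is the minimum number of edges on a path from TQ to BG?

3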